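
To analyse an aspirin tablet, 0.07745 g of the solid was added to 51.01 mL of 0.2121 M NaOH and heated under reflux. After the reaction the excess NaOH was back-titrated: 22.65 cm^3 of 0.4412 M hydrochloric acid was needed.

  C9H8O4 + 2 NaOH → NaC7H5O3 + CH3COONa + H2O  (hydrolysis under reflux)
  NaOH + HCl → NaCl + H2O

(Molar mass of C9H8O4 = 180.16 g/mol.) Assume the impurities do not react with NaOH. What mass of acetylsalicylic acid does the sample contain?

n(NaOH) added = 0.05101 × 0.2121 = 0.01082 mol
n(HCl) used in back-titration = 0.02265 × 0.4412 = 9.993 × 10^-3 mol
n(NaOH) left over = 9.993 × 10^-3 mol (1:1 ratio)
n(NaOH) consumed by analyte = 0.01082 − 9.993 × 10^-3 = 8.260 × 10^-4 mol
From the 1:2 ratio, n(C9H8O4) = 1/2 × 8.260 × 10^-4 = 4.130 × 10^-4 mol
mass of C9H8O4 = 4.130 × 10^-4 × 180.16 = 0.07441 g

0.07441 g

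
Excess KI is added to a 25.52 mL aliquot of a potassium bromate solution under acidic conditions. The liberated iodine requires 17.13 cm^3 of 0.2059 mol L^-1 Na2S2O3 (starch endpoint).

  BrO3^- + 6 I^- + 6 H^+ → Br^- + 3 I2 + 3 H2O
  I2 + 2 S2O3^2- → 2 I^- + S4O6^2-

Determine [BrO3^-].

0.02303 mol/L

n(S2O3^2-) = 0.01713 × 0.2059 = 3.527 × 10^-3 mol
n(I2) = n(S2O3^2-)/2 = 1.764 × 10^-3 mol
From the 1:3 ratio, n(BrO3^-) in the aliquot = 1/3 × 1.764 × 10^-3 = 5.878 × 10^-4 mol
[BrO3^-] = 5.878 × 10^-4 / 0.02552 = 0.02303 mol/L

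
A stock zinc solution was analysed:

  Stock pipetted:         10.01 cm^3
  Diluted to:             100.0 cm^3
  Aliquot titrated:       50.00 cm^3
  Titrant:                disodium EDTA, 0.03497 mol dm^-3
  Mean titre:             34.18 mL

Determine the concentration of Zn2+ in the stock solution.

0.2388 mol/L

Zn^2+ + EDTA^4- → [Zn(EDTA)]^2-
n(EDTA) = 0.03418 × 0.03497 = 1.195 × 10^-3 mol
n(Zn2+) in the aliquot = 1.195 × 10^-3 mol (1:1 ratio)
[Zn2+]_dilute = 1.195 × 10^-3 / 0.05000 = 0.02391 mol/L
Dilution factor = 100.0 / 10.01 = 9.990
[Zn2+]_stock = 0.02391 × 9.990 = 0.2388 mol/L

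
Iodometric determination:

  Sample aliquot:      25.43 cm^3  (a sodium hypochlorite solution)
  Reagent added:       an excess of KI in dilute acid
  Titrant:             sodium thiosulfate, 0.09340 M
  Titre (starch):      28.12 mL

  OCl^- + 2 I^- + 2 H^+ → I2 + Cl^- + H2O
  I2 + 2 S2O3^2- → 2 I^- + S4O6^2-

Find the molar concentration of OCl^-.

n(S2O3^2-) = 0.02812 × 0.09340 = 2.626 × 10^-3 mol
n(I2) = n(S2O3^2-)/2 = 1.313 × 10^-3 mol
n(OCl^-) in the aliquot = 1.313 × 10^-3 mol (1:1 ratio)
[OCl^-] = 1.313 × 10^-3 / 0.02543 = 0.05164 mol/L

0.05164 M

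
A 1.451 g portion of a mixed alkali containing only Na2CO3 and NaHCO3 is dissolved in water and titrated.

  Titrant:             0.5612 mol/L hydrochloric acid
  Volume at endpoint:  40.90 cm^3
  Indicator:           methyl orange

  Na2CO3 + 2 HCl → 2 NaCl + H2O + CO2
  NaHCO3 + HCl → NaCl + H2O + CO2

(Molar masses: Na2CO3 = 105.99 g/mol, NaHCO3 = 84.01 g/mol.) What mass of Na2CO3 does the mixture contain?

0.8155 g

n(HCl) = 0.04090 × 0.5612 = 0.02295 mol
Let x = n(Na2CO3), y = n(NaHCO3).
Titrant: 2x + 1y = 0.02295;  mass: 105.99x + 84.01y = 1.451
Solving, x = 7.694 × 10^-3 mol, y = 7.564 × 10^-3 mol
mass of Na2CO3 = 7.694 × 10^-3 × 105.99 = 0.8155 g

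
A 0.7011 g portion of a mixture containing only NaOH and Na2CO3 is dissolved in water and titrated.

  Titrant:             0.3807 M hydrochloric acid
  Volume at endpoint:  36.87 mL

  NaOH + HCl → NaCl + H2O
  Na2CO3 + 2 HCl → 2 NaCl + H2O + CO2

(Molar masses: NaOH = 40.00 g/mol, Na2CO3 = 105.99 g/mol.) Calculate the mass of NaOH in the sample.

0.1316 g

n(HCl) = 0.03687 × 0.3807 = 0.01404 mol
Let x = n(NaOH), y = n(Na2CO3).
Titrant: 1x + 2y = 0.01404;  mass: 40.00x + 105.99y = 0.7011
Solving, x = 3.290 × 10^-3 mol, y = 5.373 × 10^-3 mol
mass of NaOH = 3.290 × 10^-3 × 40.00 = 0.1316 g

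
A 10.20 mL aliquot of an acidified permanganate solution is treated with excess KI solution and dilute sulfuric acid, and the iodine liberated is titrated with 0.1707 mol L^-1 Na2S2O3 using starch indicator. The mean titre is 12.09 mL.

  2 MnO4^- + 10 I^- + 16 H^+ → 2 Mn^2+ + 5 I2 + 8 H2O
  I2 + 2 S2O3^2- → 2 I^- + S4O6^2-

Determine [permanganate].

0.04047 mol/L

n(S2O3^2-) = 0.01209 × 0.1707 = 2.064 × 10^-3 mol
n(I2) = n(S2O3^2-)/2 = 1.032 × 10^-3 mol
From the 2:5 ratio, n(MnO4^-) in the aliquot = 2/5 × 1.032 × 10^-3 = 4.128 × 10^-4 mol
[MnO4^-] = 4.128 × 10^-4 / 0.01020 = 0.04047 mol/L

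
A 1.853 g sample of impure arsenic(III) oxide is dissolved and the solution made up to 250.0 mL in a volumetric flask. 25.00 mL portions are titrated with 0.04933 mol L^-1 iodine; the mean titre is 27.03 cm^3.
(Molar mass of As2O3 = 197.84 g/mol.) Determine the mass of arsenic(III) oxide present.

1.319 g

As2O3 + 2 I2 + 2 H2O → As2O5 + 4 HI
n(I2) per titration = 0.02703 × 0.04933 = 1.333 × 10^-3 mol
From the 1:2 ratio, n(As2O3) in each aliquot = 1/2 × 1.333 × 10^-3 = 6.667 × 10^-4 mol
n(As2O3) in the whole flask = 6.667 × 10^-4 × 250.0/25.00 = 6.667 × 10^-3 mol
mass of As2O3 = 6.667 × 10^-3 × 197.84 = 1.319 g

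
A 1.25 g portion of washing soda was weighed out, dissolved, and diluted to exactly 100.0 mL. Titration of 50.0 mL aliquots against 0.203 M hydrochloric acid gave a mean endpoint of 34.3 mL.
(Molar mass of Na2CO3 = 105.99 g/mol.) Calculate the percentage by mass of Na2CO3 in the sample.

59.0 %

Na2CO3 + 2 HCl → 2 NaCl + H2O + CO2
n(HCl) per titration = 0.0343 × 0.203 = 6.96 × 10^-3 mol
From the 1:2 ratio, n(Na2CO3) in each aliquot = 1/2 × 6.96 × 10^-3 = 3.48 × 10^-3 mol
n(Na2CO3) in the whole flask = 3.48 × 10^-3 × 100.0/50.0 = 6.96 × 10^-3 mol
mass of Na2CO3 = 6.96 × 10^-3 × 105.99 = 0.738 g
% Na2CO3 = 0.738 / 1.25 × 100 = 59.0 %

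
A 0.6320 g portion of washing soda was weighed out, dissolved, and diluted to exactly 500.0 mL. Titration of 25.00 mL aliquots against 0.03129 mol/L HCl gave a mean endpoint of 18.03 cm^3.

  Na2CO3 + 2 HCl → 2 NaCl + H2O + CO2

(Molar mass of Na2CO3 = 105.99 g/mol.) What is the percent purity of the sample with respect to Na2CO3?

94.61 %

n(HCl) per titration = 0.01803 × 0.03129 = 5.642 × 10^-4 mol
From the 1:2 ratio, n(Na2CO3) in each aliquot = 1/2 × 5.642 × 10^-4 = 2.821 × 10^-4 mol
n(Na2CO3) in the whole flask = 2.821 × 10^-4 × 500.0/25.00 = 5.642 × 10^-3 mol
mass of Na2CO3 = 5.642 × 10^-3 × 105.99 = 0.5980 g
% Na2CO3 = 0.5980 / 0.6320 × 100 = 94.61 %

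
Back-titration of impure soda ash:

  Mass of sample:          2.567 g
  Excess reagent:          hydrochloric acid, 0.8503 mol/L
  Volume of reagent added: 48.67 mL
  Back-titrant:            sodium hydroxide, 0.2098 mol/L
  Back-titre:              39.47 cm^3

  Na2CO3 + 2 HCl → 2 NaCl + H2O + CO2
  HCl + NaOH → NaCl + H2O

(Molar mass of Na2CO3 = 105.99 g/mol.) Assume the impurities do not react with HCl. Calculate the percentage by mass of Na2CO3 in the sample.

68.34 %

n(HCl) added = 0.04867 × 0.8503 = 0.04138 mol
n(NaOH) used in back-titration = 0.03947 × 0.2098 = 8.281 × 10^-3 mol
n(HCl) left over = 8.281 × 10^-3 mol (1:1 ratio)
n(HCl) consumed by analyte = 0.04138 − 8.281 × 10^-3 = 0.03310 mol
From the 1:2 ratio, n(Na2CO3) = 1/2 × 0.03310 = 0.01655 mol
mass of Na2CO3 = 0.01655 × 105.99 = 1.754 g
% Na2CO3 = 1.754 / 2.567 × 100 = 68.34 %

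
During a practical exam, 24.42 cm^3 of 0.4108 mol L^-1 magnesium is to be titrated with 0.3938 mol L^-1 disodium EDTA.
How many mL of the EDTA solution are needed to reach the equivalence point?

Mg^2+ + EDTA^4- → [Mg(EDTA)]^2-
n(Mg2+) = 0.02442 L × 0.4108 mol/L = 0.01003 mol
n(EDTA) = 0.01003 mol (1:1 stoichiometry)
V(EDTA) = 0.01003 mol / 0.3938 mol/L = 0.02547 L = 25.47 mL

25.47 mL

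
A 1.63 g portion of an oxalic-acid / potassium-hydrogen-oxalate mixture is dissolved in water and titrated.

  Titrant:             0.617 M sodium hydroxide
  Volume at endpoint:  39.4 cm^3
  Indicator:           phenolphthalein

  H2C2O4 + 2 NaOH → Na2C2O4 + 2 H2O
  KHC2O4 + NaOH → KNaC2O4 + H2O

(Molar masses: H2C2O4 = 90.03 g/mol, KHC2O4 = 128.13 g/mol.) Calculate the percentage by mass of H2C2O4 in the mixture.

49.3 %

n(NaOH) = 0.0394 × 0.617 = 0.0243 mol
Let x = n(H2C2O4), y = n(KHC2O4).
Titrant: 2x + 1y = 0.0243;  mass: 90.03x + 128.13y = 1.63
Solving, x = 8.93 × 10^-3 mol, y = 6.45 × 10^-3 mol
mass of H2C2O4 = 8.93 × 10^-3 × 90.03 = 0.804 g
% H2C2O4 = 0.804 / 1.63 × 100 = 49.3 %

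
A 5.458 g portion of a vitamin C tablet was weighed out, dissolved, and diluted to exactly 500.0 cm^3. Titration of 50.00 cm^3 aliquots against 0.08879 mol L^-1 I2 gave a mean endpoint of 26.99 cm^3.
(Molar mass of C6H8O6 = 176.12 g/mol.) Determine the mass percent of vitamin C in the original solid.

C6H8O6 + I2 → C6H6O6 + 2 HI
n(I2) per titration = 0.02699 × 0.08879 = 2.396 × 10^-3 mol
n(C6H8O6) in each aliquot = 2.396 × 10^-3 mol (1:1 ratio)
n(C6H8O6) in the whole flask = 2.396 × 10^-3 × 500.0/50.00 = 0.02396 mol
mass of C6H8O6 = 0.02396 × 176.12 = 4.221 g
% C6H8O6 = 4.221 / 5.458 × 100 = 77.33 %

77.33 %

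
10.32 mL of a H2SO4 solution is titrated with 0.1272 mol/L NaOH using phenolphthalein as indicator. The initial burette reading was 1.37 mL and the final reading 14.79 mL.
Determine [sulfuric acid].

0.08270 mol/L

H2SO4 + 2 NaOH → Na2SO4 + 2 H2O
n(NaOH) = 0.01342 L × 0.1272 mol/L = 1.707 × 10^-3 mol
From the 1:2 mole ratio, n(H2SO4) = 1/2 × 1.707 × 10^-3 = 8.535 × 10^-4 mol
[H2SO4] = 8.535 × 10^-4 mol / 0.01032 L = 0.08270 mol/L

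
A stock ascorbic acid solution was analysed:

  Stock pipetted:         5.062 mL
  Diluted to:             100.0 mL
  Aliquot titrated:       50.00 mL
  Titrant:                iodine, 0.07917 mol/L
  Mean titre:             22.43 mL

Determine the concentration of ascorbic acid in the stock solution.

C6H8O6 + I2 → C6H6O6 + 2 HI
n(I2) = 0.02243 × 0.07917 = 1.776 × 10^-3 mol
n(C6H8O6) in the aliquot = 1.776 × 10^-3 mol (1:1 ratio)
[C6H8O6]_dilute = 1.776 × 10^-3 / 0.05000 = 0.03552 mol/L
Dilution factor = 100.0 / 5.062 = 19.76
[C6H8O6]_stock = 0.03552 × 19.76 = 0.7016 mol/L

0.7016 mol/L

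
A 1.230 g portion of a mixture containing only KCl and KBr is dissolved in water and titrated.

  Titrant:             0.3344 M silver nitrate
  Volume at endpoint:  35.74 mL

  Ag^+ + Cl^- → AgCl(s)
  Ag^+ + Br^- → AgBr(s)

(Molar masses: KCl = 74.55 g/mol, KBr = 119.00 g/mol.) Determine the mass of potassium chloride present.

n(AgNO3) = 0.03574 × 0.3344 = 0.01195 mol
Let x = n(KCl), y = n(KBr).
Titrant: 1x + 1y = 0.01195;  mass: 74.55x + 119.00y = 1.230
Solving, x = 4.324 × 10^-3 mol, y = 7.627 × 10^-3 mol
mass of KCl = 4.324 × 10^-3 × 74.55 = 0.3224 g

0.3224 g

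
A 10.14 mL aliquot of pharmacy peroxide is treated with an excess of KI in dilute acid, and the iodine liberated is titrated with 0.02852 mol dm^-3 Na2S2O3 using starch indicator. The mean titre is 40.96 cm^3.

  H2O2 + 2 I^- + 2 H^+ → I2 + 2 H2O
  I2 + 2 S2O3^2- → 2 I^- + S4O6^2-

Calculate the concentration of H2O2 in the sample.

0.05760 mol/L

n(S2O3^2-) = 0.04096 × 0.02852 = 1.168 × 10^-3 mol
n(I2) = n(S2O3^2-)/2 = 5.841 × 10^-4 mol
n(H2O2) in the aliquot = 5.841 × 10^-4 mol (1:1 ratio)
[H2O2] = 5.841 × 10^-4 / 0.01014 = 0.05760 mol/L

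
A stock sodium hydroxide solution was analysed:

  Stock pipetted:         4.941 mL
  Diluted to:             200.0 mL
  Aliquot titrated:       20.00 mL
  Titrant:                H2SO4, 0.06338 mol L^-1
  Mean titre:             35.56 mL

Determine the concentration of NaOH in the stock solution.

9.123 mol/L

2 NaOH + H2SO4 → Na2SO4 + 2 H2O
n(H2SO4) = 0.03556 × 0.06338 = 2.254 × 10^-3 mol
From the 2:1 ratio, n(NaOH) in the aliquot = 2/1 × 2.254 × 10^-3 = 4.508 × 10^-3 mol
[NaOH]_dilute = 4.508 × 10^-3 / 0.02000 = 0.2254 mol/L
Dilution factor = 200.0 / 4.941 = 40.48
[NaOH]_stock = 0.2254 × 40.48 = 9.123 mol/L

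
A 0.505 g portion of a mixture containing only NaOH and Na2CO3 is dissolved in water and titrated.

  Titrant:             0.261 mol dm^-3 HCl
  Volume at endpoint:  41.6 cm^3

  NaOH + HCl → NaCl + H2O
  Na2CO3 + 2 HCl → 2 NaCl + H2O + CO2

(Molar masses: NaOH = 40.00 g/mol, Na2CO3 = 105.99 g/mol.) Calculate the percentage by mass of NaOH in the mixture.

42.9 %

n(HCl) = 0.0416 × 0.261 = 0.0109 mol
Let x = n(NaOH), y = n(Na2CO3).
Titrant: 1x + 2y = 0.0109;  mass: 40.00x + 105.99y = 0.505
Solving, x = 5.42 × 10^-3 mol, y = 2.72 × 10^-3 mol
mass of NaOH = 5.42 × 10^-3 × 40.00 = 0.217 g
% NaOH = 0.217 / 0.505 × 100 = 42.9 %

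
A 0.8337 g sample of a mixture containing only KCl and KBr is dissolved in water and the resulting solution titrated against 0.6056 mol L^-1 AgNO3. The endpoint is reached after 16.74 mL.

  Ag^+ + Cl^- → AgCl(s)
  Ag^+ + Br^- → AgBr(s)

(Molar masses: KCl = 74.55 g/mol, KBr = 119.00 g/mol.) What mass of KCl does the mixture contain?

n(AgNO3) = 0.01674 × 0.6056 = 0.01014 mol
Let x = n(KCl), y = n(KBr).
Titrant: 1x + 1y = 0.01014;  mass: 74.55x + 119.00y = 0.8337
Solving, x = 8.385 × 10^-3 mol, y = 1.753 × 10^-3 mol
mass of KCl = 8.385 × 10^-3 × 74.55 = 0.6251 g

0.6251 g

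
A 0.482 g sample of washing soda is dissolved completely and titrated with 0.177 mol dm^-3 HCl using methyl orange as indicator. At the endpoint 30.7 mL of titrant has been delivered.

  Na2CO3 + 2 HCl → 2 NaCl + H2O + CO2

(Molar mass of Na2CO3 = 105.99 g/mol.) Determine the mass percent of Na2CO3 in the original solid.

59.7 %

n(HCl) = 0.0307 L × 0.177 mol/L = 5.43 × 10^-3 mol
From the 1:2 ratio, n(Na2CO3) = 1/2 × 5.43 × 10^-3 = 2.72 × 10^-3 mol
mass of Na2CO3 = 2.72 × 10^-3 × 105.99 g/mol = 0.288 g
% Na2CO3 = 0.288 / 0.482 × 100 = 59.7 %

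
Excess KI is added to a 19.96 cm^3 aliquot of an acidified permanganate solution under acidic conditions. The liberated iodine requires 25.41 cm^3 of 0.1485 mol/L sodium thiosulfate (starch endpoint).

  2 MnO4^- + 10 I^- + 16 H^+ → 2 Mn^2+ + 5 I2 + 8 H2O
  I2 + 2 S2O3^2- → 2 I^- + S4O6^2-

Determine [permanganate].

0.03781 mol/L

n(S2O3^2-) = 0.02541 × 0.1485 = 3.773 × 10^-3 mol
n(I2) = n(S2O3^2-)/2 = 1.887 × 10^-3 mol
From the 2:5 ratio, n(MnO4^-) in the aliquot = 2/5 × 1.887 × 10^-3 = 7.547 × 10^-4 mol
[MnO4^-] = 7.547 × 10^-4 / 0.01996 = 0.03781 mol/L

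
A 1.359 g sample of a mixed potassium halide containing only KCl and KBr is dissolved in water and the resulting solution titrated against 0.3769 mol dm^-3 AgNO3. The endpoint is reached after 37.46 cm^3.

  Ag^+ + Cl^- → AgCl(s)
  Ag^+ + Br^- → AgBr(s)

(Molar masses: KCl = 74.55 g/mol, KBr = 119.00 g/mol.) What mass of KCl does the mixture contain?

n(AgNO3) = 0.03746 × 0.3769 = 0.01412 mol
Let x = n(KCl), y = n(KBr).
Titrant: 1x + 1y = 0.01412;  mass: 74.55x + 119.00y = 1.359
Solving, x = 7.224 × 10^-3 mol, y = 6.894 × 10^-3 mol
mass of KCl = 7.224 × 10^-3 × 74.55 = 0.5386 g

0.5386 g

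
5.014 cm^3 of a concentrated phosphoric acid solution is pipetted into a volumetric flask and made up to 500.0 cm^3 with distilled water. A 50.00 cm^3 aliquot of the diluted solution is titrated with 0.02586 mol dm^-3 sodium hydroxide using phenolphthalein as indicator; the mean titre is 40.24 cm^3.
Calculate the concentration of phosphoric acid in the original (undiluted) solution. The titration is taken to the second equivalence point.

1.038 mol/L

H3PO4 + 2 NaOH → Na2HPO4 + 2 H2O
n(NaOH) = 0.04024 × 0.02586 = 1.041 × 10^-3 mol
From the 1:2 ratio, n(H3PO4) in the aliquot = 1/2 × 1.041 × 10^-3 = 5.203 × 10^-4 mol
[H3PO4]_dilute = 5.203 × 10^-4 / 0.05000 = 0.01041 mol/L
Dilution factor = 500.0 / 5.014 = 99.72
[H3PO4]_stock = 0.01041 × 99.72 = 1.038 mol/L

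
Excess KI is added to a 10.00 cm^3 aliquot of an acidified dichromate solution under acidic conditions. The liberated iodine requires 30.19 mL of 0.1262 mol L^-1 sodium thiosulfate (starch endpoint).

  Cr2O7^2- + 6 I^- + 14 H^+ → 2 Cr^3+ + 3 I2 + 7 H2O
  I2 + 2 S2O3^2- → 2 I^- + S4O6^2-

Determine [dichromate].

n(S2O3^2-) = 0.03019 × 0.1262 = 3.810 × 10^-3 mol
n(I2) = n(S2O3^2-)/2 = 1.905 × 10^-3 mol
From the 1:3 ratio, n(Cr2O7^2-) in the aliquot = 1/3 × 1.905 × 10^-3 = 6.350 × 10^-4 mol
[Cr2O7^2-] = 6.350 × 10^-4 / 0.01000 = 0.06350 mol/L

0.06350 mol/L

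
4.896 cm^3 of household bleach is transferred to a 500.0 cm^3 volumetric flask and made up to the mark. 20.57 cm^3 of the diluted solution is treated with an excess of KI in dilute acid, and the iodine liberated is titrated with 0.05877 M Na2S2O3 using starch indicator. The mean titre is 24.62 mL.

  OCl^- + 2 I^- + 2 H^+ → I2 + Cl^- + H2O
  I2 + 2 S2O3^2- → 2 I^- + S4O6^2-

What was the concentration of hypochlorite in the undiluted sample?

3.592 M

n(S2O3^2-) = 0.02462 × 0.05877 = 1.447 × 10^-3 mol
n(I2) = n(S2O3^2-)/2 = 7.235 × 10^-4 mol
n(OCl^-) in the aliquot = 7.235 × 10^-4 mol (1:1 ratio)
[OCl^-]_dilute = 7.235 × 10^-4 / 0.02057 = 0.03517 mol/L
[OCl^-]_original = 0.03517 × 500.0/4.896 = 3.592 mol/L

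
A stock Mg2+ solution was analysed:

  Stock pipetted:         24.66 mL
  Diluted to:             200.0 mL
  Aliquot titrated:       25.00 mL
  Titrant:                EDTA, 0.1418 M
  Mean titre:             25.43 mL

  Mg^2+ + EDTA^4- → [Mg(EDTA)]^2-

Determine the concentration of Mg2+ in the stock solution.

1.170 M

n(EDTA) = 0.02543 × 0.1418 = 3.606 × 10^-3 mol
n(Mg2+) in the aliquot = 3.606 × 10^-3 mol (1:1 ratio)
[Mg2+]_dilute = 3.606 × 10^-3 / 0.02500 = 0.1442 mol/L
Dilution factor = 200.0 / 24.66 = 8.110
[Mg2+]_stock = 0.1442 × 8.110 = 1.170 mol/L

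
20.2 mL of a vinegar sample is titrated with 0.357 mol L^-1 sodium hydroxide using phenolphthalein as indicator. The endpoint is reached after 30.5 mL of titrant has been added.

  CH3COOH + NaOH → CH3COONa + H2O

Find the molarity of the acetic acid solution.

0.539 mol/L

n(NaOH) = 0.0305 L × 0.357 mol/L = 0.0109 mol
n(CH3COOH) = 0.0109 mol (1:1 mole ratio)
[CH3COOH] = 0.0109 mol / 0.0202 L = 0.539 mol/L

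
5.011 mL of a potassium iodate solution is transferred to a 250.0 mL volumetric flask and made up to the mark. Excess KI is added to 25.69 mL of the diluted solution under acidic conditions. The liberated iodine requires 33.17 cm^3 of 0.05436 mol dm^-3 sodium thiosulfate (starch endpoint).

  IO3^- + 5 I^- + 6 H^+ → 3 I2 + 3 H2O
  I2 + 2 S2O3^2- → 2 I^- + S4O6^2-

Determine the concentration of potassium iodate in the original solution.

0.5836 mol/L

n(S2O3^2-) = 0.03317 × 0.05436 = 1.803 × 10^-3 mol
n(I2) = n(S2O3^2-)/2 = 9.016 × 10^-4 mol
From the 1:3 ratio, n(IO3^-) in the aliquot = 1/3 × 9.016 × 10^-4 = 3.005 × 10^-4 mol
[IO3^-]_dilute = 3.005 × 10^-4 / 0.02569 = 0.01170 mol/L
[IO3^-]_original = 0.01170 × 250.0/5.011 = 0.5836 mol/L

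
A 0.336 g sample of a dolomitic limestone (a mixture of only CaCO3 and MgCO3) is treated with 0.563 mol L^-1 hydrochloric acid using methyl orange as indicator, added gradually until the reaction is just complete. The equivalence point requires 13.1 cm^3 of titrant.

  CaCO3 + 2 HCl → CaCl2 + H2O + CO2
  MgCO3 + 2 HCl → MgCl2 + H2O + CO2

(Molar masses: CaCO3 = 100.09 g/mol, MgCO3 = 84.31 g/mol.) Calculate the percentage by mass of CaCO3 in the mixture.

47.4 %

n(HCl) = 0.0131 × 0.563 = 7.38 × 10^-3 mol
Let x = n(CaCO3), y = n(MgCO3).
Titrant: 2x + 2y = 7.38 × 10^-3;  mass: 100.09x + 84.31y = 0.336
Solving, x = 1.59 × 10^-3 mol, y = 2.10 × 10^-3 mol
mass of CaCO3 = 1.59 × 10^-3 × 100.09 = 0.159 g
% CaCO3 = 0.159 / 0.336 × 100 = 47.4 %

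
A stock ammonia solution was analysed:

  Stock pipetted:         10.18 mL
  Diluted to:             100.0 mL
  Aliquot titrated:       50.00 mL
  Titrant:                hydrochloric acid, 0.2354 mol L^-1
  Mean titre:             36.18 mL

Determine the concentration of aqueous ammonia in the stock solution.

NH3 + HCl → NH4Cl
n(HCl) = 0.03618 × 0.2354 = 8.517 × 10^-3 mol
n(NH3) in the aliquot = 8.517 × 10^-3 mol (1:1 ratio)
[NH3]_dilute = 8.517 × 10^-3 / 0.05000 = 0.1703 mol/L
Dilution factor = 100.0 / 10.18 = 9.823
[NH3]_stock = 0.1703 × 9.823 = 1.673 mol/L

1.673 mol/L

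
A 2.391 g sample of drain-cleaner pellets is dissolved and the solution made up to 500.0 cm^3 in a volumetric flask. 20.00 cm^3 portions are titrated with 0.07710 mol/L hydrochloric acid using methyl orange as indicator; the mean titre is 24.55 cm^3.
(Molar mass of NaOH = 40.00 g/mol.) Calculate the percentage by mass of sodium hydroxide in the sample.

79.16 %

NaOH + HCl → NaCl + H2O
n(HCl) per titration = 0.02455 × 0.07710 = 1.893 × 10^-3 mol
n(NaOH) in each aliquot = 1.893 × 10^-3 mol (1:1 ratio)
n(NaOH) in the whole flask = 1.893 × 10^-3 × 500.0/20.00 = 0.04732 mol
mass of NaOH = 0.04732 × 40.00 = 1.893 g
% NaOH = 1.893 / 2.391 × 100 = 79.16 %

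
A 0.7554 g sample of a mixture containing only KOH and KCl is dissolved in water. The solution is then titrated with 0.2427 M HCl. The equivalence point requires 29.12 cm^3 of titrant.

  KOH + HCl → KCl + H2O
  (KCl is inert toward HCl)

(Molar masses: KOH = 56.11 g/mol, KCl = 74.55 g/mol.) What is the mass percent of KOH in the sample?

n(HCl) = 0.02912 × 0.2427 = 7.067 × 10^-3 mol
Let x = n(KOH), y = n(KCl).
Titrant: 1x = 7.067 × 10^-3;  mass: 56.11x + 74.55y = 0.7554
Solving, x = 7.067 × 10^-3 mol, y = 4.814 × 10^-3 mol
mass of KOH = 7.067 × 10^-3 × 56.11 = 0.3966 g
% KOH = 0.3966 / 0.7554 × 100 = 52.50 %

52.50 %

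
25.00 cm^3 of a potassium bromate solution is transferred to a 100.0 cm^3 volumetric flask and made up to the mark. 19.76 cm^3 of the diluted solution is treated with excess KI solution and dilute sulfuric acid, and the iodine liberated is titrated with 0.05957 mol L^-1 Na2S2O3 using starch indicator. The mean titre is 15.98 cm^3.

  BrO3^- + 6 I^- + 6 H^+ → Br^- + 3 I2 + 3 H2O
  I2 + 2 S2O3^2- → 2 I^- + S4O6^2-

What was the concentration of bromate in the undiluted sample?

n(S2O3^2-) = 0.01598 × 0.05957 = 9.519 × 10^-4 mol
n(I2) = n(S2O3^2-)/2 = 4.760 × 10^-4 mol
From the 1:3 ratio, n(BrO3^-) in the aliquot = 1/3 × 4.760 × 10^-4 = 1.587 × 10^-4 mol
[BrO3^-]_dilute = 1.587 × 10^-4 / 0.01976 = 0.008029 mol/L
[BrO3^-]_original = 0.008029 × 100.0/25.00 = 0.03212 mol/L

0.03212 mol/L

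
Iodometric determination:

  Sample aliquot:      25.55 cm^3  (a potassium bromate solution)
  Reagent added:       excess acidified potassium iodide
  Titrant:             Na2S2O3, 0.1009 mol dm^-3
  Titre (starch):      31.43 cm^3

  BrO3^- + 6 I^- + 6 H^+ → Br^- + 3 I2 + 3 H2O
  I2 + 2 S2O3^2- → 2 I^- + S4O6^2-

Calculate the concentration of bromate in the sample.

0.02069 mol/L

n(S2O3^2-) = 0.03143 × 0.1009 = 3.171 × 10^-3 mol
n(I2) = n(S2O3^2-)/2 = 1.586 × 10^-3 mol
From the 1:3 ratio, n(BrO3^-) in the aliquot = 1/3 × 1.586 × 10^-3 = 5.285 × 10^-4 mol
[BrO3^-] = 5.285 × 10^-4 / 0.02555 = 0.02069 mol/L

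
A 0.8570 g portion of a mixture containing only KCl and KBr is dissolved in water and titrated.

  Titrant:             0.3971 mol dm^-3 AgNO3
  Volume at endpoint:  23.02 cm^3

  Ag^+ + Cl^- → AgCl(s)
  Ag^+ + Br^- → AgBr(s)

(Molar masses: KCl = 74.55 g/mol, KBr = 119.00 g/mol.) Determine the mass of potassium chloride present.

n(AgNO3) = 0.02302 × 0.3971 = 9.141 × 10^-3 mol
Let x = n(KCl), y = n(KBr).
Titrant: 1x + 1y = 9.141 × 10^-3;  mass: 74.55x + 119.00y = 0.8570
Solving, x = 5.193 × 10^-3 mol, y = 3.949 × 10^-3 mol
mass of KCl = 5.193 × 10^-3 × 74.55 = 0.3871 g

0.3871 g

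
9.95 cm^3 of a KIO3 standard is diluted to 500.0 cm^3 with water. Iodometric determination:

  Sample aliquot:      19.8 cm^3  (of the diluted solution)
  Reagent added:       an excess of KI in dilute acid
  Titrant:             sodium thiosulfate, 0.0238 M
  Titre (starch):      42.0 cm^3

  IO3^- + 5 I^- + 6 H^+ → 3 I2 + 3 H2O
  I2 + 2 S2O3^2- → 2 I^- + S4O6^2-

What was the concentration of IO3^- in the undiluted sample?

n(S2O3^2-) = 0.0420 × 0.0238 = 10.00 × 10^-4 mol
n(I2) = n(S2O3^2-)/2 = 5.00 × 10^-4 mol
From the 1:3 ratio, n(IO3^-) in the aliquot = 1/3 × 5.00 × 10^-4 = 1.67 × 10^-4 mol
[IO3^-]_dilute = 1.67 × 10^-4 / 0.0198 = 0.00841 mol/L
[IO3^-]_original = 0.00841 × 500.0/9.95 = 0.423 mol/L

0.423 M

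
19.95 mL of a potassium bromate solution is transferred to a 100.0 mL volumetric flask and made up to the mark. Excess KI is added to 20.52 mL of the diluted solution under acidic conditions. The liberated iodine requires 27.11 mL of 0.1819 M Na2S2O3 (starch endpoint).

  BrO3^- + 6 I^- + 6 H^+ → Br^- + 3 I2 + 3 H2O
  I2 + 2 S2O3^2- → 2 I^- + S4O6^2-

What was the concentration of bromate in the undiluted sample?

0.2008 M

n(S2O3^2-) = 0.02711 × 0.1819 = 4.931 × 10^-3 mol
n(I2) = n(S2O3^2-)/2 = 2.466 × 10^-3 mol
From the 1:3 ratio, n(BrO3^-) in the aliquot = 1/3 × 2.466 × 10^-3 = 8.219 × 10^-4 mol
[BrO3^-]_dilute = 8.219 × 10^-4 / 0.02052 = 0.04005 mol/L
[BrO3^-]_original = 0.04005 × 100.0/19.95 = 0.2008 mol/L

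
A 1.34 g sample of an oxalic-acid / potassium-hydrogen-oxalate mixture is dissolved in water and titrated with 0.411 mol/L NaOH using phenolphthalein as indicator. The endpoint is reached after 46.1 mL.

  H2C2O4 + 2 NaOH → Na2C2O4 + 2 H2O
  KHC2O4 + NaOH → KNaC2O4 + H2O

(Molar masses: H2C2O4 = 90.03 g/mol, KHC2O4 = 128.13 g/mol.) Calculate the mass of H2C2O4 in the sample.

n(NaOH) = 0.0461 × 0.411 = 0.0189 mol
Let x = n(H2C2O4), y = n(KHC2O4).
Titrant: 2x + 1y = 0.0189;  mass: 90.03x + 128.13y = 1.34
Solving, x = 6.54 × 10^-3 mol, y = 5.86 × 10^-3 mol
mass of H2C2O4 = 6.54 × 10^-3 × 90.03 = 0.589 g

0.589 g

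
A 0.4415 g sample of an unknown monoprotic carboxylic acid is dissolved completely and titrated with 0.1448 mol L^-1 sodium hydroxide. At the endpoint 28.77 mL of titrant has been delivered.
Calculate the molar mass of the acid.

106.0 g/mol

n(NaOH) = 0.02877 L × 0.1448 mol/L = 4.166 × 10^-3 mol
n(HA) = 4.166 × 10^-3 mol (1:1 ratio)
M = m / n = 0.4415 g / 4.166 × 10^-3 mol = 106.0 g/mol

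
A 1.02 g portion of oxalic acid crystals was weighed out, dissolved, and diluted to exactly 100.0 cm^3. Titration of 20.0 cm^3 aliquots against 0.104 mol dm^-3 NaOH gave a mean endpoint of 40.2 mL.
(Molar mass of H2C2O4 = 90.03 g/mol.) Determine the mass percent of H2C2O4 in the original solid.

H2C2O4 + 2 NaOH → Na2C2O4 + 2 H2O
n(NaOH) per titration = 0.0402 × 0.104 = 4.18 × 10^-3 mol
From the 1:2 ratio, n(H2C2O4) in each aliquot = 1/2 × 4.18 × 10^-3 = 2.09 × 10^-3 mol
n(H2C2O4) in the whole flask = 2.09 × 10^-3 × 100.0/20.0 = 0.0105 mol
mass of H2C2O4 = 0.0105 × 90.03 = 0.941 g
% H2C2O4 = 0.941 / 1.02 × 100 = 92.3 %

92.3 %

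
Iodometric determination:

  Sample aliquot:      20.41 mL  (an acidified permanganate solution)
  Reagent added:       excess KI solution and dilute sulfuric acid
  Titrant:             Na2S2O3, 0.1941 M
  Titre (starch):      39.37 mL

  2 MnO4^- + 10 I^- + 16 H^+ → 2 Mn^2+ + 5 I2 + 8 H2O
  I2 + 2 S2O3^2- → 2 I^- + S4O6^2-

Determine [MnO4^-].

0.07488 M

n(S2O3^2-) = 0.03937 × 0.1941 = 7.642 × 10^-3 mol
n(I2) = n(S2O3^2-)/2 = 3.821 × 10^-3 mol
From the 2:5 ratio, n(MnO4^-) in the aliquot = 2/5 × 3.821 × 10^-3 = 1.528 × 10^-3 mol
[MnO4^-] = 1.528 × 10^-3 / 0.02041 = 0.07488 mol/L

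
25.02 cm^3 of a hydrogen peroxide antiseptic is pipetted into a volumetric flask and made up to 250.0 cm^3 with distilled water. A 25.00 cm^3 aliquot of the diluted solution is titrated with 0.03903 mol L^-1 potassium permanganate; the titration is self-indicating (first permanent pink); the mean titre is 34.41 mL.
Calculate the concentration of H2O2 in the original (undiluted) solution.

1.342 mol/L

2 MnO4^- + 5 H2O2 + 6 H^+ → 2 Mn^2+ + 5 O2 + 8 H2O
n(KMnO4) = 0.03441 × 0.03903 = 1.343 × 10^-3 mol
From the 5:2 ratio, n(H2O2) in the aliquot = 5/2 × 1.343 × 10^-3 = 3.358 × 10^-3 mol
[H2O2]_dilute = 3.358 × 10^-3 / 0.02500 = 0.1343 mol/L
Dilution factor = 250.0 / 25.02 = 9.992
[H2O2]_stock = 0.1343 × 9.992 = 1.342 mol/L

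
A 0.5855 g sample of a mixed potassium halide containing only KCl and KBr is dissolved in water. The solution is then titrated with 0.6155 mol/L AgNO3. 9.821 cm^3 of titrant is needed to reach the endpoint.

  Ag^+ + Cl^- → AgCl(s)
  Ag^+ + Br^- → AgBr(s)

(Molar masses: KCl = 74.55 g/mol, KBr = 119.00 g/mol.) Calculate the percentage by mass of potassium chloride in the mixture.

38.34 %

n(AgNO3) = 0.009821 × 0.6155 = 6.045 × 10^-3 mol
Let x = n(KCl), y = n(KBr).
Titrant: 1x + 1y = 6.045 × 10^-3;  mass: 74.55x + 119.00y = 0.5855
Solving, x = 3.011 × 10^-3 mol, y = 3.034 × 10^-3 mol
mass of KCl = 3.011 × 10^-3 × 74.55 = 0.2245 g
% KCl = 0.2245 / 0.5855 × 100 = 38.34 %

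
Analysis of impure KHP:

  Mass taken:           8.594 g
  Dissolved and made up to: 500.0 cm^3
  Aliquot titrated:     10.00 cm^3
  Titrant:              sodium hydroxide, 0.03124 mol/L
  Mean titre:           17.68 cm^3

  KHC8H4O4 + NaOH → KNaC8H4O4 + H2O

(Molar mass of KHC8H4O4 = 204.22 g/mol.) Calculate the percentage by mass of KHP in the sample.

65.62 %

n(NaOH) per titration = 0.01768 × 0.03124 = 5.523 × 10^-4 mol
n(KHC8H4O4) in each aliquot = 5.523 × 10^-4 mol (1:1 ratio)
n(KHC8H4O4) in the whole flask = 5.523 × 10^-4 × 500.0/10.00 = 0.02762 mol
mass of KHC8H4O4 = 0.02762 × 204.22 = 5.640 g
% KHC8H4O4 = 5.640 / 8.594 × 100 = 65.62 %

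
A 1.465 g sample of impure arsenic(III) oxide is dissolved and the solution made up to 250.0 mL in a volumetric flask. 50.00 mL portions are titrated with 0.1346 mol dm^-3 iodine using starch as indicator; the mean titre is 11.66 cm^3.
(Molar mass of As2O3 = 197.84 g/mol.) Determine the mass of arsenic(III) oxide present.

0.7762 g

As2O3 + 2 I2 + 2 H2O → As2O5 + 4 HI
n(I2) per titration = 0.01166 × 0.1346 = 1.569 × 10^-3 mol
From the 1:2 ratio, n(As2O3) in each aliquot = 1/2 × 1.569 × 10^-3 = 7.847 × 10^-4 mol
n(As2O3) in the whole flask = 7.847 × 10^-4 × 250.0/50.00 = 3.924 × 10^-3 mol
mass of As2O3 = 3.924 × 10^-3 × 197.84 = 0.7762 g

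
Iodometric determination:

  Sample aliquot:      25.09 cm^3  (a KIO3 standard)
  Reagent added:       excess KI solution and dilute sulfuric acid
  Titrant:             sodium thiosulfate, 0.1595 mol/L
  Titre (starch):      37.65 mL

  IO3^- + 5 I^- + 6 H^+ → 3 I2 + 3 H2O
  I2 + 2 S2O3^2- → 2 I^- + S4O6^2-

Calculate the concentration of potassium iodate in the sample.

0.03989 mol/L

n(S2O3^2-) = 0.03765 × 0.1595 = 6.005 × 10^-3 mol
n(I2) = n(S2O3^2-)/2 = 3.003 × 10^-3 mol
From the 1:3 ratio, n(IO3^-) in the aliquot = 1/3 × 3.003 × 10^-3 = 1.001 × 10^-3 mol
[IO3^-] = 1.001 × 10^-3 / 0.02509 = 0.03989 mol/L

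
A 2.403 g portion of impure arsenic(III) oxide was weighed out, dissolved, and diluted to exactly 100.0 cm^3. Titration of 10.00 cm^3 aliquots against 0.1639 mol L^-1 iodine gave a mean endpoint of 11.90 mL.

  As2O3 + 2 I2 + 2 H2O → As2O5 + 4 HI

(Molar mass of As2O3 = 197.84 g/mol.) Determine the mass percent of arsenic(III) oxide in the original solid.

80.29 %

n(I2) per titration = 0.01190 × 0.1639 = 1.950 × 10^-3 mol
From the 1:2 ratio, n(As2O3) in each aliquot = 1/2 × 1.950 × 10^-3 = 9.752 × 10^-4 mol
n(As2O3) in the whole flask = 9.752 × 10^-4 × 100.0/10.00 = 9.752 × 10^-3 mol
mass of As2O3 = 9.752 × 10^-3 × 197.84 = 1.929 g
% As2O3 = 1.929 / 2.403 × 100 = 80.29 %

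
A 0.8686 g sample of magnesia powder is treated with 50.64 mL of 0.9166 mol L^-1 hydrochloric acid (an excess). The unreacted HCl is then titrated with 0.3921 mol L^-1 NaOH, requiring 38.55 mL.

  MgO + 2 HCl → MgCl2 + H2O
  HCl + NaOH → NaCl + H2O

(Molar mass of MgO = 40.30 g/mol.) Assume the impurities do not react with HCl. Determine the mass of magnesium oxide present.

n(HCl) added = 0.05064 × 0.9166 = 0.04642 mol
n(NaOH) used in back-titration = 0.03855 × 0.3921 = 0.01512 mol
n(HCl) left over = 0.01512 mol (1:1 ratio)
n(HCl) consumed by analyte = 0.04642 − 0.01512 = 0.03130 mol
From the 1:2 ratio, n(MgO) = 1/2 × 0.03130 = 0.01565 mol
mass of MgO = 0.01565 × 40.30 = 0.6307 g

0.6307 g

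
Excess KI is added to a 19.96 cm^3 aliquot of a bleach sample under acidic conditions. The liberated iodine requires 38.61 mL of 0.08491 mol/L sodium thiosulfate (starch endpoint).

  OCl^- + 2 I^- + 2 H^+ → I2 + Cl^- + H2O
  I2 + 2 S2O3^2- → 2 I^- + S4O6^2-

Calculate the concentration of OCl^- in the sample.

n(S2O3^2-) = 0.03861 × 0.08491 = 3.278 × 10^-3 mol
n(I2) = n(S2O3^2-)/2 = 1.639 × 10^-3 mol
n(OCl^-) in the aliquot = 1.639 × 10^-3 mol (1:1 ratio)
[OCl^-] = 1.639 × 10^-3 / 0.01996 = 0.08212 mol/L

0.08212 mol/L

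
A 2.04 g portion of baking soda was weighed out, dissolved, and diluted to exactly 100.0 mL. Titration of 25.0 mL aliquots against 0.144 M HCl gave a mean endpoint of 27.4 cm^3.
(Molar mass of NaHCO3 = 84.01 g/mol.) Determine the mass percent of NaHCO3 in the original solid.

65.0 %

NaHCO3 + HCl → NaCl + H2O + CO2
n(HCl) per titration = 0.0274 × 0.144 = 3.95 × 10^-3 mol
n(NaHCO3) in each aliquot = 3.95 × 10^-3 mol (1:1 ratio)
n(NaHCO3) in the whole flask = 3.95 × 10^-3 × 100.0/25.0 = 0.0158 mol
mass of NaHCO3 = 0.0158 × 84.01 = 1.33 g
% NaHCO3 = 1.33 / 2.04 × 100 = 65.0 %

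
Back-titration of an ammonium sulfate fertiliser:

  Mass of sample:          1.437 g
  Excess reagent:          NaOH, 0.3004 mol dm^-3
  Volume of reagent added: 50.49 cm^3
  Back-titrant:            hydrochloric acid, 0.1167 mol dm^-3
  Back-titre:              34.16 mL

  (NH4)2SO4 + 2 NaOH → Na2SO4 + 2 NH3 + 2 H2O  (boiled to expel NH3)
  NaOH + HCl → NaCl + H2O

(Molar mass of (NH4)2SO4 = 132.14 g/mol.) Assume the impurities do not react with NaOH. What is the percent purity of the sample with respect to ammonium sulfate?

51.41 %

n(NaOH) added = 0.05049 × 0.3004 = 0.01517 mol
n(HCl) used in back-titration = 0.03416 × 0.1167 = 3.986 × 10^-3 mol
n(NaOH) left over = 3.986 × 10^-3 mol (1:1 ratio)
n(NaOH) consumed by analyte = 0.01517 − 3.986 × 10^-3 = 0.01118 mol
From the 1:2 ratio, n((NH4)2SO4) = 1/2 × 0.01118 = 5.590 × 10^-3 mol
mass of (NH4)2SO4 = 5.590 × 10^-3 × 132.14 = 0.7387 g
% (NH4)2SO4 = 0.7387 / 1.437 × 100 = 51.41 %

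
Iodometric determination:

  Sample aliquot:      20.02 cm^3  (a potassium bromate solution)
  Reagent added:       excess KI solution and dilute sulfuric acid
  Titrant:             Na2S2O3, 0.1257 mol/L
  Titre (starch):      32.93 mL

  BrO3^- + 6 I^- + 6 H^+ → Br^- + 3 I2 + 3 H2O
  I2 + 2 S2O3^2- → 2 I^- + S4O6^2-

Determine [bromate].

n(S2O3^2-) = 0.03293 × 0.1257 = 4.139 × 10^-3 mol
n(I2) = n(S2O3^2-)/2 = 2.070 × 10^-3 mol
From the 1:3 ratio, n(BrO3^-) in the aliquot = 1/3 × 2.070 × 10^-3 = 6.899 × 10^-4 mol
[BrO3^-] = 6.899 × 10^-4 / 0.02002 = 0.03446 mol/L

0.03446 mol/L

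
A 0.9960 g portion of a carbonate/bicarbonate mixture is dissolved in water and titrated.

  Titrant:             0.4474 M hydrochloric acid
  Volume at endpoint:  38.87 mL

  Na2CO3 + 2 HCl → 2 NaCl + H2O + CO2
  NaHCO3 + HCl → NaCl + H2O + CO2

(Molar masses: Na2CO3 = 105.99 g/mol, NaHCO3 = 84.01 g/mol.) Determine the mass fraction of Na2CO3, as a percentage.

n(HCl) = 0.03887 × 0.4474 = 0.01739 mol
Let x = n(Na2CO3), y = n(NaHCO3).
Titrant: 2x + 1y = 0.01739;  mass: 105.99x + 84.01y = 0.9960
Solving, x = 7.496 × 10^-3 mol, y = 2.399 × 10^-3 mol
mass of Na2CO3 = 7.496 × 10^-3 × 105.99 = 0.7945 g
% Na2CO3 = 0.7945 / 0.9960 × 100 = 79.77 %

79.77 %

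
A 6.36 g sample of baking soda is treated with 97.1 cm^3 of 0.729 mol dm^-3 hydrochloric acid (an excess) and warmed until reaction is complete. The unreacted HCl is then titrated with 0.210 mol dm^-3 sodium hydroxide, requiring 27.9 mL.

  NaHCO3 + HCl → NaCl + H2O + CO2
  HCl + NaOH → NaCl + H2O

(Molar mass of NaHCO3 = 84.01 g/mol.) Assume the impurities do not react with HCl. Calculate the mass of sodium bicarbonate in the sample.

5.45 g

n(HCl) added = 0.0971 × 0.729 = 0.0708 mol
n(NaOH) used in back-titration = 0.0279 × 0.210 = 5.86 × 10^-3 mol
n(HCl) left over = 5.86 × 10^-3 mol (1:1 ratio)
n(HCl) consumed by analyte = 0.0708 − 5.86 × 10^-3 = 0.0649 mol
n(NaHCO3) = 0.0649 mol (1:1 ratio)
mass of NaHCO3 = 0.0649 × 84.01 = 5.45 g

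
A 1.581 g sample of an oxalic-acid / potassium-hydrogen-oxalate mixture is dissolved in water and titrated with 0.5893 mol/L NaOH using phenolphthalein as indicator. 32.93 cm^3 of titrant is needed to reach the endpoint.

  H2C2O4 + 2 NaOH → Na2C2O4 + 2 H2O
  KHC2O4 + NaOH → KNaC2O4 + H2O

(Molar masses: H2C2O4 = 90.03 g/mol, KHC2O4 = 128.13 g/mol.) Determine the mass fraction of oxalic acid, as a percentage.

31.02 %

n(NaOH) = 0.03293 × 0.5893 = 0.01941 mol
Let x = n(H2C2O4), y = n(KHC2O4).
Titrant: 2x + 1y = 0.01941;  mass: 90.03x + 128.13y = 1.581
Solving, x = 5.447 × 10^-3 mol, y = 8.512 × 10^-3 mol
mass of H2C2O4 = 5.447 × 10^-3 × 90.03 = 0.4904 g
% H2C2O4 = 0.4904 / 1.581 × 100 = 31.02 %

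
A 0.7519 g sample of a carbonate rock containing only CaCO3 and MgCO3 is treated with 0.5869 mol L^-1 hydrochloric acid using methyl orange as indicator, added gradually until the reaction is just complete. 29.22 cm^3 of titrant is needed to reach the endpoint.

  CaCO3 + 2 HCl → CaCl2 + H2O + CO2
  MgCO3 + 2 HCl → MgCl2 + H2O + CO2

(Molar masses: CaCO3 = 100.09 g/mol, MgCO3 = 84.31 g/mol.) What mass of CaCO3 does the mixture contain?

0.1838 g

n(HCl) = 0.02922 × 0.5869 = 0.01715 mol
Let x = n(CaCO3), y = n(MgCO3).
Titrant: 2x + 2y = 0.01715;  mass: 100.09x + 84.31y = 0.7519
Solving, x = 1.836 × 10^-3 mol, y = 6.738 × 10^-3 mol
mass of CaCO3 = 1.836 × 10^-3 × 100.09 = 0.1838 g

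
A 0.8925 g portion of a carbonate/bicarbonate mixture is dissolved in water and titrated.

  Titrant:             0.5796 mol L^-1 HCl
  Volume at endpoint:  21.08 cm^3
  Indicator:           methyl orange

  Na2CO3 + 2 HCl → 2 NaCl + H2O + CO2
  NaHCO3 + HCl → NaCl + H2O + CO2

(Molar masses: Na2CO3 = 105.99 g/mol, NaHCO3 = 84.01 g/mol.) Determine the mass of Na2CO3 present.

0.2288 g

n(HCl) = 0.02108 × 0.5796 = 0.01222 mol
Let x = n(Na2CO3), y = n(NaHCO3).
Titrant: 2x + 1y = 0.01222;  mass: 105.99x + 84.01y = 0.8925
Solving, x = 2.159 × 10^-3 mol, y = 7.900 × 10^-3 mol
mass of Na2CO3 = 2.159 × 10^-3 × 105.99 = 0.2288 g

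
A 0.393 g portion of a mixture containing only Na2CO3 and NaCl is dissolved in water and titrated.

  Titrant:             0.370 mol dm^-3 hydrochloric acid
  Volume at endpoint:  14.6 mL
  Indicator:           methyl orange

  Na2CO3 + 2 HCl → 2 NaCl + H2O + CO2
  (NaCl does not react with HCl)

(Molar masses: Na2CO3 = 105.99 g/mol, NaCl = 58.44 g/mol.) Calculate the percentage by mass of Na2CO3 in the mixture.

72.8 %

n(HCl) = 0.0146 × 0.370 = 5.40 × 10^-3 mol
Let x = n(Na2CO3), y = n(NaCl).
Titrant: 2x = 5.40 × 10^-3;  mass: 105.99x + 58.44y = 0.393
Solving, x = 2.70 × 10^-3 mol, y = 1.83 × 10^-3 mol
mass of Na2CO3 = 2.70 × 10^-3 × 105.99 = 0.286 g
% Na2CO3 = 0.286 / 0.393 × 100 = 72.8 %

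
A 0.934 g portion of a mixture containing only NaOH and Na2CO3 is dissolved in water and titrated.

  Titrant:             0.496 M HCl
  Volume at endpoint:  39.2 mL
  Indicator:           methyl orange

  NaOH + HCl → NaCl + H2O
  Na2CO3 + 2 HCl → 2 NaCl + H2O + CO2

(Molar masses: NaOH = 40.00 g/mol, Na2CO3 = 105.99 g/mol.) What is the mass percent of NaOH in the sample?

n(HCl) = 0.0392 × 0.496 = 0.0194 mol
Let x = n(NaOH), y = n(Na2CO3).
Titrant: 1x + 2y = 0.0194;  mass: 40.00x + 105.99y = 0.934
Solving, x = 7.42 × 10^-3 mol, y = 6.01 × 10^-3 mol
mass of NaOH = 7.42 × 10^-3 × 40.00 = 0.297 g
% NaOH = 0.297 / 0.934 × 100 = 31.8 %

31.8 %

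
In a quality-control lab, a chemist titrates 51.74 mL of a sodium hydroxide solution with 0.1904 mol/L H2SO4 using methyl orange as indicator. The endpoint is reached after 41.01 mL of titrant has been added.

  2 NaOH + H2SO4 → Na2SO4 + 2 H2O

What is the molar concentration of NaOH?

n(H2SO4) = 0.04101 L × 0.1904 mol/L = 7.808 × 10^-3 mol
From the 2:1 mole ratio, n(NaOH) = 2/1 × 7.808 × 10^-3 = 0.01562 mol
[NaOH] = 0.01562 mol / 0.05174 L = 0.3018 mol/L

0.3018 mol/L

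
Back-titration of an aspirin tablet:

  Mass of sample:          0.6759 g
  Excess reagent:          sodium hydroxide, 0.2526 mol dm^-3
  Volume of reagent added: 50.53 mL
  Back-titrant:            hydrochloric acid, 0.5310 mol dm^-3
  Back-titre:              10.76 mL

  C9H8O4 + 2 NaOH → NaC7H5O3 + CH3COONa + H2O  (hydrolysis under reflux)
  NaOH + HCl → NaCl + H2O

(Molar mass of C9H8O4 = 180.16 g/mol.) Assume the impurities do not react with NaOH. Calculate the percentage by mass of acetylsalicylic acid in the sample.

n(NaOH) added = 0.05053 × 0.2526 = 0.01276 mol
n(HCl) used in back-titration = 0.01076 × 0.5310 = 5.714 × 10^-3 mol
n(NaOH) left over = 5.714 × 10^-3 mol (1:1 ratio)
n(NaOH) consumed by analyte = 0.01276 − 5.714 × 10^-3 = 7.050 × 10^-3 mol
From the 1:2 ratio, n(C9H8O4) = 1/2 × 7.050 × 10^-3 = 3.525 × 10^-3 mol
mass of C9H8O4 = 3.525 × 10^-3 × 180.16 = 0.6351 g
% C9H8O4 = 0.6351 / 0.6759 × 100 = 93.96 %

93.96 %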